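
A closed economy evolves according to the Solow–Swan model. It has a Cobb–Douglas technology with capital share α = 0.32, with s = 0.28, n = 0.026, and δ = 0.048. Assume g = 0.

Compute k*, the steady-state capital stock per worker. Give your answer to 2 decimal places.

In steady state, investment equals break-even investment: s·k^α = (n + δ)·k.
Dividing both sides by k: k^(1−α) = s / (n + δ).
k^0.68 = 0.28 / (0.026 + 0.048) = 0.28 / 0.074 = 3.7838
k* = 3.7838^(1/0.68) ≈ 7.0777

k* = 7.08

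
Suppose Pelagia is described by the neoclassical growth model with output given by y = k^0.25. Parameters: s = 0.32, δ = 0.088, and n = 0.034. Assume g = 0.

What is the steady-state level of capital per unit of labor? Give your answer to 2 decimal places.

In steady state, investment equals break-even investment: s·k^α = (n + δ)·k.
Rearranging, k^(1−α) = s / (n + δ).
k^0.75 = 0.32 / (0.034 + 0.088) = 0.32 / 0.122 = 2.6230
k* = 2.6230^(1/0.75) ≈ 3.6174

k* ≈ 3.62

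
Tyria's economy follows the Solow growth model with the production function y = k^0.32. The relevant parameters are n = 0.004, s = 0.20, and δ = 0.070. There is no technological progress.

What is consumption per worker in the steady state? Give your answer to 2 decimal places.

Steady state requires s·f(k) = (n + δ)·k, i.e. s·k^α = (n + δ)·k.
Dividing both sides by k: k^(1−α) = s / (n + δ).
k^0.68 = 0.20 / (0.004 + 0.070) = 0.20 / 0.074 = 2.7027
k* = 2.7027^(1/0.68) ≈ 4.3152
y* = (k*)^α = 4.3152^0.32 ≈ 1.5966
c* = (1 − s)·y* = (1 − 0.20) × 1.5966 ≈ 1.2773

c* ≈ 1.28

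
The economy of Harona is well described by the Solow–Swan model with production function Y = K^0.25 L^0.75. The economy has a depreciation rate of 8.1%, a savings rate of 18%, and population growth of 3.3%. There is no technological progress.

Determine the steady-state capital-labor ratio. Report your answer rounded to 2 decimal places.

At the steady state, Δk = 0, so s·k^α = (n + δ)·k.
Dividing both sides by k: k^(1−α) = s / (n + δ).
k^0.75 = 0.18 / (0.033 + 0.081) = 0.18 / 0.114 = 1.5789
k* = 1.5789^(1/0.75) ≈ 1.8385

k* ≈ 1.84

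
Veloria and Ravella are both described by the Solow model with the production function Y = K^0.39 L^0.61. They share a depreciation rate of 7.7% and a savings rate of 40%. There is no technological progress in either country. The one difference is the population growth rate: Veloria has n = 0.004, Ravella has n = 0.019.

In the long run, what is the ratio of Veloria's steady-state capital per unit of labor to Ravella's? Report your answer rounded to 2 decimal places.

ratio ≈ 1.32

Steady-state k* = [s/(n + δ)]^(1/(1−α)), so the ratio is [ (s_V/(n + δ)_V) / (s_R/(n + δ)_R) ]^1.6393.
s_V/(n + δ)_V = 0.40/0.081 = 4.9383; s_R/(n + δ)_R = 0.40/0.096 = 4.1667.
Ratio = (4.9383/4.1667)^1.6393 = 1.1852^1.6393 ≈ 1.3212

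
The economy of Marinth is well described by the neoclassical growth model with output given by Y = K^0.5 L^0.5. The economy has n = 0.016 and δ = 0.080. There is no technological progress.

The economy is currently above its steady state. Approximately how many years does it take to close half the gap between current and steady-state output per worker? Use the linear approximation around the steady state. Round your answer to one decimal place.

t_½ ≈ 14.4 years

Near the steady state the convergence rate is λ = (1 − α)(n + δ).
λ = (1 − 0.5) × 0.096 = 0.5 × 0.096 = 0.0480
Half-life = ln 2 / λ = 0.6931 / 0.0480 ≈ 14.44 years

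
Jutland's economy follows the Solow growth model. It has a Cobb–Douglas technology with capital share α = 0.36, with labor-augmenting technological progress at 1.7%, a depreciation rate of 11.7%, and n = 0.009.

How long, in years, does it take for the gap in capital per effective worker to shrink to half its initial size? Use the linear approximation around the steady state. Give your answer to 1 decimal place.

Near the steady state the convergence rate is λ = (1 − α)(n + g + δ).
λ = (1 − 0.36) × 0.143 = 0.64 × 0.143 = 0.09152
Half-life = ln 2 / λ = 0.6931 / 0.09152 ≈ 7.57 years

half-life ≈ 7.6 years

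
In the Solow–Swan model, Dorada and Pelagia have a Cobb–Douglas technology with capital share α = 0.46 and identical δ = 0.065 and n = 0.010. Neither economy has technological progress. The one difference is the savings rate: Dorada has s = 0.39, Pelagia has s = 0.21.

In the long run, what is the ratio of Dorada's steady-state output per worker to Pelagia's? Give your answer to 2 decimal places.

Steady-state y* = [s/(n + δ)]^(α/(1−α)), so the ratio is [ (s_D/(n + δ)_D) / (s_P/(n + δ)_P) ]^0.8519.
s_D/(n + δ)_D = 0.39/0.075 = 5.2000; s_P/(n + δ)_P = 0.21/0.075 = 2.8000.
Ratio = (5.2000/2.8000)^0.8519 = 1.8571^0.8519 ≈ 1.6944

ratio ≈ 1.69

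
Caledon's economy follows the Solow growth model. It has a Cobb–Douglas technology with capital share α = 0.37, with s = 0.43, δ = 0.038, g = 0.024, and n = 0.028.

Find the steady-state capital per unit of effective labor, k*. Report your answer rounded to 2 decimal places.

In steady state, investment equals break-even investment: s·k^α = (n + g + δ)·k.
Dividing both sides by k: k^(1−α) = s / (n + g + δ).
k^0.63 = 0.43 / (0.028 + 0.024 + 0.038) = 0.43 / 0.090 = 4.7778
k* = 4.7778^(1/0.63) ≈ 11.9713

k* ≈ 11.97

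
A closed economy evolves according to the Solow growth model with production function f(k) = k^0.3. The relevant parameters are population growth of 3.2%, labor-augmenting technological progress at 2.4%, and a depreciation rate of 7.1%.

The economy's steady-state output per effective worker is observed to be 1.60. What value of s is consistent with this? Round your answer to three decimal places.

s ≈ 0.380

In steady state, investment equals break-even investment: s·k^α = (n + g + δ)·k.
Since y* = [s/(n + g + δ)]^(α/(1−α)), we have s/(n + g + δ) = (y*)^((1−α)/α) = 1.60^2.3333 = 2.9941.
Therefore s = 2.9941 × (n + g + δ) = 2.9941 × 0.127 = 0.3803.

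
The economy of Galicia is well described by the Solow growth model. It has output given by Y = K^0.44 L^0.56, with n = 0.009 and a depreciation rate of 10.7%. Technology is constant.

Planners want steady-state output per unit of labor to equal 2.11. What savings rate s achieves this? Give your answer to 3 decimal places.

At the steady state, Δk = 0, so s·k^α = (n + δ)·k.
Since y* = [s/(n + δ)]^(α/(1−α)), we have s/(n + δ) = (y*)^((1−α)/α) = 2.11^1.2727 = 2.5865.
Therefore s = 2.5865 × (n + δ) = 2.5865 × 0.116 = 0.3000.

s ≈ 0.300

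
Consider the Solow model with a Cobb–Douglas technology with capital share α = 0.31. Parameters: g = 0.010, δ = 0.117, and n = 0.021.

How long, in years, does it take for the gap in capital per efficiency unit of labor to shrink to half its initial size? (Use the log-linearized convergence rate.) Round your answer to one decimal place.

about 6.8 years

Near the steady state the convergence rate is λ = (1 − α)(n + g + δ).
λ = (1 − 0.31) × 0.148 = 0.69 × 0.148 = 0.10212
Half-life = ln 2 / λ = 0.6931 / 0.10212 ≈ 6.79 years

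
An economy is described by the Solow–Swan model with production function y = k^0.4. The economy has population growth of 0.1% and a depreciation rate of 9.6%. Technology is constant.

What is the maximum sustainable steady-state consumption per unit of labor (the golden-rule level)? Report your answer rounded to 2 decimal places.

At the golden rule, f'(k) = n + δ, so α·k^(α−1) = n + δ and k_gold = (α/(n + δ))^(1/(1−α)).
k_gold = (0.4/0.097)^(1/0.6) = 4.1237^1.6667 ≈ 10.6047
c_gold = f(k_gold) − (n + δ)·k_gold = 2.5716 − 0.097×10.6047 ≈ 1.5429

c_gold ≈ 1.54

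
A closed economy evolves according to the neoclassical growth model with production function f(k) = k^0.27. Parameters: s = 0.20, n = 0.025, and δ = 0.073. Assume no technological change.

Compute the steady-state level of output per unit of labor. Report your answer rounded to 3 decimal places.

y* = 1.302

In steady state, investment equals break-even investment: s·k^α = (n + δ)·k.
Rearranging, k^(1−α) = s / (n + δ).
k^0.73 = 0.20 / (0.025 + 0.073) = 0.20 / 0.098 = 2.0408
k* = 2.0408^(1/0.73) ≈ 2.6570
y* = (k*)^α = 2.6570^0.27 ≈ 1.3019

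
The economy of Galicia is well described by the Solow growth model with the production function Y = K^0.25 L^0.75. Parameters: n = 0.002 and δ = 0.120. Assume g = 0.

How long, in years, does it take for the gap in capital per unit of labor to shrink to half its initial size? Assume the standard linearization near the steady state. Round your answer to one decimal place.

Near the steady state the convergence rate is λ = (1 − α)(n + δ).
λ = (1 − 0.25) × 0.122 = 0.75 × 0.122 = 0.0915
Half-life = ln 2 / λ = 0.6931 / 0.0915 ≈ 7.57 years

about 7.6 years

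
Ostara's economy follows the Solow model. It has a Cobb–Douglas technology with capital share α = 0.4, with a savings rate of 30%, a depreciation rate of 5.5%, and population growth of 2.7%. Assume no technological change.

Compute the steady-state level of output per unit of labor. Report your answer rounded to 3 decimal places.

y* = 2.374

Steady state requires s·f(k) = (n + δ)·k, i.e. s·k^α = (n + δ)·k.
Rearranging, k^(1−α) = s / (n + δ).
k^0.6 = 0.30 / (0.027 + 0.055) = 0.30 / 0.082 = 3.6585
k* = 3.6585^(1/0.6) ≈ 8.6864
y* = (k*)^α = 8.6864^0.4 ≈ 2.3743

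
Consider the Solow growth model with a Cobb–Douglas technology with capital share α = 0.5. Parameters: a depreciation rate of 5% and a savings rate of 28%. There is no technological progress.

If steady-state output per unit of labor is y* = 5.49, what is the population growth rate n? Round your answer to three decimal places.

In steady state, investment equals break-even investment: s·k^α = (n + δ)·k.
Since y* = [s/(n + δ)]^(α/(1−α)), we have s/(n + δ) = (y*)^((1−α)/α) = 5.49^1 = 5.4900.
Therefore n + δ = s / 5.4900 = 0.28 / 5.4900 = 0.0510, so n = 0.0510 − 0.050 = 0.0010.

n ≈ 0.001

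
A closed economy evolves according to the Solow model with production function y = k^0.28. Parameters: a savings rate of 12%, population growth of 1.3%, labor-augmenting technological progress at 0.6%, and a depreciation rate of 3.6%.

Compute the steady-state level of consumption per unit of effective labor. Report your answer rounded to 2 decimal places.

In steady state, investment equals break-even investment: s·k^α = (n + g + δ)·k.
Rearranging, k^(1−α) = s / (n + g + δ).
k^0.72 = 0.12 / (0.013 + 0.006 + 0.036) = 0.12 / 0.055 = 2.1818
k* = 2.1818^(1/0.72) ≈ 2.9551
y* = (k*)^α = 2.9551^0.28 ≈ 1.3544
c* = (1 − s)·y* = (1 − 0.12) × 1.3544 ≈ 1.1919

c* = 1.19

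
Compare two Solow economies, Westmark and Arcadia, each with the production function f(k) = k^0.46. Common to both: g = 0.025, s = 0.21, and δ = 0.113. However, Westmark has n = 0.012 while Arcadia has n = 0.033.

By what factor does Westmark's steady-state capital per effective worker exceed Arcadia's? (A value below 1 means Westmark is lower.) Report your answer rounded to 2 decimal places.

Steady-state k* = [s/(n + g + δ)]^(1/(1−α)), so the ratio is [ (s_W/(n + g + δ)_W) / (s_A/(n + g + δ)_A) ]^1.8519.
s_W/(n + g + δ)_W = 0.21/0.150 = 1.4000; s_A/(n + g + δ)_A = 0.21/0.171 = 1.2281.
Ratio = (1.4000/1.2281)^1.8519 = 1.1400^1.8519 ≈ 1.2746

ratio ≈ 1.27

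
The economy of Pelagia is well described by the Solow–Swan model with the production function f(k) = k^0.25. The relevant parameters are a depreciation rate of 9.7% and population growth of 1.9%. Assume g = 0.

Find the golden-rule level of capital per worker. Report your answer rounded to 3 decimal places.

k_gold ≈ 2.784

The golden rule sets f'(k) = n + δ, i.e. α·k^(α−1) = n + δ.
So k^(1−α) = α / (n + δ) = 0.25 / 0.116 = 2.1552.
k_gold = 2.1552^(1/0.75) ≈ 2.7839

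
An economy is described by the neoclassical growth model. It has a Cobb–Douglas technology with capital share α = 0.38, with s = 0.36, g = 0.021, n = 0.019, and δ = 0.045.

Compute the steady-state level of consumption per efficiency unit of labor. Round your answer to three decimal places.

In steady state, investment equals break-even investment: s·k^α = (n + g + δ)·k.
Rearranging, k^(1−α) = s / (n + g + δ).
k^0.62 = 0.36 / (0.019 + 0.021 + 0.045) = 0.36 / 0.085 = 4.2353
k* = 4.2353^(1/0.62) ≈ 10.2590
y* = (k*)^α = 10.2590^0.38 ≈ 2.4223
c* = (1 − s)·y* = (1 − 0.36) × 2.4223 ≈ 1.5503

c* ≈ 1.550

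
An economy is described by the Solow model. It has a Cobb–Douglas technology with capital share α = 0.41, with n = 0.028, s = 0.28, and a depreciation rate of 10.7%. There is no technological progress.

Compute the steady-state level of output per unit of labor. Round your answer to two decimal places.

In steady state, investment equals break-even investment: s·k^α = (n + δ)·k.
Dividing both sides by k: k^(1−α) = s / (n + δ).
k^0.59 = 0.28 / (0.028 + 0.107) = 0.28 / 0.135 = 2.0741
k* = 2.0741^(1/0.59) ≈ 3.4435
y* = (k*)^α = 3.4435^0.41 ≈ 1.6602

y* ≈ 1.66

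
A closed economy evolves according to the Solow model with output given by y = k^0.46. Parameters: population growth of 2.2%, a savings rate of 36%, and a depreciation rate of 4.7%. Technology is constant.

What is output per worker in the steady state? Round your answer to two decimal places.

In steady state, investment equals break-even investment: s·k^α = (n + δ)·k.
Dividing both sides by k: k^(1−α) = s / (n + δ).
k^0.54 = 0.36 / (0.022 + 0.047) = 0.36 / 0.069 = 5.2174
k* = 5.2174^(1/0.54) ≈ 21.3117
y* = (k*)^α = 21.3117^0.46 ≈ 4.0847

y* = 4.08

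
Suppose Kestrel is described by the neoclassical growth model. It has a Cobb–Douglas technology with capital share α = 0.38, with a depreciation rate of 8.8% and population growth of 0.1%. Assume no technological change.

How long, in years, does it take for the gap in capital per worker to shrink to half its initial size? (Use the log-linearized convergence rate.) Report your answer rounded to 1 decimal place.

about 12.6 years

Near the steady state the convergence rate is λ = (1 − α)(n + δ).
λ = (1 − 0.38) × 0.089 = 0.62 × 0.089 = 0.05518
Half-life = ln 2 / λ = 0.6931 / 0.05518 ≈ 12.56 years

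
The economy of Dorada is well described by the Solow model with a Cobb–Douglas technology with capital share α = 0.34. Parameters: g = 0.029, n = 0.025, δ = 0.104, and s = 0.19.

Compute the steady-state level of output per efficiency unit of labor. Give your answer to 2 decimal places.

In steady state, investment equals break-even investment: s·k^α = (n + g + δ)·k.
Rearranging, k^(1−α) = s / (n + g + δ).
k^0.66 = 0.19 / (0.025 + 0.029 + 0.104) = 0.19 / 0.158 = 1.2025
k* = 1.2025^(1/0.66) ≈ 1.3223
y* = (k*)^α = 1.3223^0.34 ≈ 1.0996

y* = 1.10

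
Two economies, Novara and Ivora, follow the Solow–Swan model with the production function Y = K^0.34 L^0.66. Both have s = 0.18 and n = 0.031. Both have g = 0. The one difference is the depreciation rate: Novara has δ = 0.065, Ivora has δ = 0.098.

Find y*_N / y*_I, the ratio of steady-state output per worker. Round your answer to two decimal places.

ratio ≈ 1.16

Steady-state y* = [s/(n + δ)]^(α/(1−α)), so the ratio is [ (s_N/(n + δ)_N) / (s_I/(n + δ)_I) ]^0.5152.
s_N/(n + δ)_N = 0.18/0.096 = 1.8750; s_I/(n + δ)_I = 0.18/0.129 = 1.3953.
Ratio = (1.8750/1.3953)^0.5152 = 1.3438^0.5152 ≈ 1.1644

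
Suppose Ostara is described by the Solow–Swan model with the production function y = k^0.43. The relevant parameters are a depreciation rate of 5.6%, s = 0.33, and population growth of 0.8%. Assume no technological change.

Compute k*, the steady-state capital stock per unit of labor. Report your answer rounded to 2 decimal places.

k* = 17.77

Steady state requires s·f(k) = (n + δ)·k, i.e. s·k^α = (n + δ)·k.
Rearranging, k^(1−α) = s / (n + δ).
k^0.57 = 0.33 / (0.008 + 0.056) = 0.33 / 0.064 = 5.1563
k* = 5.1563^(1/0.57) ≈ 17.7712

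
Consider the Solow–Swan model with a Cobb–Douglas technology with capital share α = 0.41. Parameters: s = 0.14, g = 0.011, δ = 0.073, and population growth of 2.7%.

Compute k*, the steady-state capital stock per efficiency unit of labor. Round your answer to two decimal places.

Steady state requires s·f(k) = (n + g + δ)·k, i.e. s·k^α = (n + g + δ)·k.
Dividing both sides by k: k^(1−α) = s / (n + g + δ).
k^0.59 = 0.14 / (0.027 + 0.011 + 0.073) = 0.14 / 0.111 = 1.2613
k* = 1.2613^(1/0.59) ≈ 1.4821

k* ≈ 1.48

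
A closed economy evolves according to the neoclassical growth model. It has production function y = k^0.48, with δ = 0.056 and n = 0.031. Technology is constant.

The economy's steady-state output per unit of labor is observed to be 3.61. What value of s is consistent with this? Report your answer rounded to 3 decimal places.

s ≈ 0.350

At the steady state, Δk = 0, so s·k^α = (n + δ)·k.
Since y* = [s/(n + δ)]^(α/(1−α)), we have s/(n + δ) = (y*)^((1−α)/α) = 3.61^1.0833 = 4.0174.
Therefore s = 4.0174 × (n + δ) = 4.0174 × 0.087 = 0.3495.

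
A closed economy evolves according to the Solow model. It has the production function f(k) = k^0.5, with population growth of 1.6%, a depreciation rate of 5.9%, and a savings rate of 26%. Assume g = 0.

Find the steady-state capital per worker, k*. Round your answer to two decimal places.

k* = 12.02

At the steady state, Δk = 0, so s·k^α = (n + δ)·k.
Dividing both sides by k: k^(1−α) = s / (n + δ).
k^0.5 = 0.26 / (0.016 + 0.059) = 0.26 / 0.075 = 3.4667
k* = 3.4667^(1/0.5) ≈ 12.0180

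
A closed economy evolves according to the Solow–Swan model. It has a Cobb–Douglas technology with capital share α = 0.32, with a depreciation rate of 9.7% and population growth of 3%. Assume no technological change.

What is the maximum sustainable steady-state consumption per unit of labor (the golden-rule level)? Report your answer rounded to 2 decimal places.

c_gold ≈ 1.05

At the golden rule, f'(k) = n + δ, so α·k^(α−1) = n + δ and k_gold = (α/(n + δ))^(1/(1−α)).
k_gold = (0.32/0.127)^(1/0.68) = 2.5197^1.4706 ≈ 3.8925
c_gold = f(k_gold) − (n + δ)·k_gold = 1.5448 − 0.127×3.8925 ≈ 1.0505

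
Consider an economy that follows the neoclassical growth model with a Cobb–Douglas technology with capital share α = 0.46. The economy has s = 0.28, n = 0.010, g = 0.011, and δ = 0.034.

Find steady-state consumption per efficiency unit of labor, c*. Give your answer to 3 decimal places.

Steady state requires s·f(k) = (n + g + δ)·k, i.e. s·k^α = (n + g + δ)·k.
Dividing both sides by k: k^(1−α) = s / (n + g + δ).
k^0.54 = 0.28 / (0.010 + 0.011 + 0.034) = 0.28 / 0.055 = 5.0909
k* = 5.0909^(1/0.54) ≈ 20.3647
y* = (k*)^α = 20.3647^0.46 ≈ 4.0002
c* = (1 − s)·y* = (1 − 0.28) × 4.0002 ≈ 2.8801

c* ≈ 2.880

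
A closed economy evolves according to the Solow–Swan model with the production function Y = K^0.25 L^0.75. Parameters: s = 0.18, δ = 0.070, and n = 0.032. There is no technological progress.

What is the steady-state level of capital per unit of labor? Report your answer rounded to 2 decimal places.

k* = 2.13

In steady state, investment equals break-even investment: s·k^α = (n + δ)·k.
Rearranging, k^(1−α) = s / (n + δ).
k^0.75 = 0.18 / (0.032 + 0.070) = 0.18 / 0.102 = 1.7647
k* = 1.7647^(1/0.75) ≈ 2.1325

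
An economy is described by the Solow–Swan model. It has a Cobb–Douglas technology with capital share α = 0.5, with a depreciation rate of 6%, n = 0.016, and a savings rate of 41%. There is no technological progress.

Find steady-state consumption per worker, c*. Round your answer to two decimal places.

In steady state, investment equals break-even investment: s·k^α = (n + δ)·k.
Dividing both sides by k: k^(1−α) = s / (n + δ).
k^0.5 = 0.41 / (0.016 + 0.060) = 0.41 / 0.076 = 5.3947
k* = 5.3947^(1/0.5) ≈ 29.1028
y* = (k*)^α = 29.1028^0.5 ≈ 5.3947
c* = (1 − s)·y* = (1 − 0.41) × 5.3947 ≈ 3.1829

c* ≈ 3.18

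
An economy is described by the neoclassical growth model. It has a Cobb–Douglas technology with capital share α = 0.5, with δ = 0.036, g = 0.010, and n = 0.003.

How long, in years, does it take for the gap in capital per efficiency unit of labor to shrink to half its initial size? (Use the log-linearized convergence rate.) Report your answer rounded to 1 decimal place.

half-life ≈ 28.3 years

Near the steady state the convergence rate is λ = (1 − α)(n + g + δ).
λ = (1 − 0.5) × 0.049 = 0.5 × 0.049 = 0.0245
Half-life = ln 2 / λ = 0.6931 / 0.0245 ≈ 28.29 years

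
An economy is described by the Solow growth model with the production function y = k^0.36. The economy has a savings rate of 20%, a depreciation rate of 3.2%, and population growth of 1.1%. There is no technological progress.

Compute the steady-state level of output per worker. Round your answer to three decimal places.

In steady state, investment equals break-even investment: s·k^α = (n + δ)·k.
Rearranging, k^(1−α) = s / (n + δ).
k^0.64 = 0.20 / (0.011 + 0.032) = 0.20 / 0.043 = 4.6512
k* = 4.6512^(1/0.64) ≈ 11.0426
y* = (k*)^α = 11.0426^0.36 ≈ 2.3741

y* ≈ 2.374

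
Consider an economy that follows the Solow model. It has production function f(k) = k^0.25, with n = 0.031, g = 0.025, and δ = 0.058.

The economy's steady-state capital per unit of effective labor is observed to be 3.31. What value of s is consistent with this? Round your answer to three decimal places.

In steady state, investment equals break-even investment: s·k^α = (n + g + δ)·k.
So s / (n + g + δ) = (k*)^(1−α) = 3.31^0.75 = 2.4540.
Therefore s = 2.4540 × (n + g + δ) = 2.4540 × 0.114 = 0.2798.

s ≈ 0.280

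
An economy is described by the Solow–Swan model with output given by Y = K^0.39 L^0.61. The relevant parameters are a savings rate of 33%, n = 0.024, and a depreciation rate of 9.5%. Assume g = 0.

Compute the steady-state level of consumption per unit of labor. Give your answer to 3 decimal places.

c* ≈ 1.286

In steady state, investment equals break-even investment: s·k^α = (n + δ)·k.
Dividing both sides by k: k^(1−α) = s / (n + δ).
k^0.61 = 0.33 / (0.024 + 0.095) = 0.33 / 0.119 = 2.7731
k* = 2.7731^(1/0.61) ≈ 5.3232
y* = (k*)^α = 5.3232^0.39 ≈ 1.9196
c* = (1 − s)·y* = (1 − 0.33) × 1.9196 ≈ 1.2861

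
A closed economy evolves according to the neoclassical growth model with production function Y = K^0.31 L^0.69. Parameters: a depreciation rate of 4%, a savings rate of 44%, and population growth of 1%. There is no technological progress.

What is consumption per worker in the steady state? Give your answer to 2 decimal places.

c* = 1.49

In steady state, investment equals break-even investment: s·k^α = (n + δ)·k.
Dividing both sides by k: k^(1−α) = s / (n + δ).
k^0.69 = 0.44 / (0.010 + 0.040) = 0.44 / 0.050 = 8.8000
k* = 8.8000^(1/0.69) ≈ 23.3784
y* = (k*)^α = 23.3784^0.31 ≈ 2.6566
c* = (1 − s)·y* = (1 − 0.44) × 2.6566 ≈ 1.4877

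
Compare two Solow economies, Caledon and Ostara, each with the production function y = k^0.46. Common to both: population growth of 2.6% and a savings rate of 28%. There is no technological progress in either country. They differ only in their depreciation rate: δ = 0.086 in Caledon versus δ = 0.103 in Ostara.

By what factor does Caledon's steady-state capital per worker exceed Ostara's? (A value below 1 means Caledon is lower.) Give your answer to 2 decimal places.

k*_C / k*_O ≈ 1.30

Steady-state k* = [s/(n + δ)]^(1/(1−α)), so the ratio is [ (s_C/(n + δ)_C) / (s_O/(n + δ)_O) ]^1.8519.
s_C/(n + δ)_C = 0.28/0.112 = 2.5000; s_O/(n + δ)_O = 0.28/0.129 = 2.1705.
Ratio = (2.5000/2.1705)^1.8519 = 1.1518^1.8519 ≈ 1.2992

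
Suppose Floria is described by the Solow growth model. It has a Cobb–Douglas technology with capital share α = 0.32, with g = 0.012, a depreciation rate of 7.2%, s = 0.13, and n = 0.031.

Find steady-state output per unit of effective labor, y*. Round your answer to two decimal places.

y* ≈ 1.06

In steady state, investment equals break-even investment: s·k^α = (n + g + δ)·k.
Rearranging, k^(1−α) = s / (n + g + δ).
k^0.68 = 0.13 / (0.031 + 0.012 + 0.072) = 0.13 / 0.115 = 1.1304
k* = 1.1304^(1/0.68) ≈ 1.1975
y* = (k*)^α = 1.1975^0.32 ≈ 1.0594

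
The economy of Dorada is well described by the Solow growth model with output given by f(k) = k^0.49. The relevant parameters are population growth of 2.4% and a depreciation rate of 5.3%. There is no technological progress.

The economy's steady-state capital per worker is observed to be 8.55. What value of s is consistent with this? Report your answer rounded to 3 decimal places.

s ≈ 0.230

Steady state requires s·f(k) = (n + δ)·k, i.e. s·k^α = (n + δ)·k.
So s / (n + δ) = (k*)^(1−α) = 8.55^0.51 = 2.9875.
Therefore s = 2.9875 × (n + δ) = 2.9875 × 0.077 = 0.2300.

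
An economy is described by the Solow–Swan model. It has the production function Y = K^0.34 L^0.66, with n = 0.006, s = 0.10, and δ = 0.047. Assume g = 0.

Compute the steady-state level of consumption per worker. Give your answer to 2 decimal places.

Steady state requires s·f(k) = (n + δ)·k, i.e. s·k^α = (n + δ)·k.
Rearranging, k^(1−α) = s / (n + δ).
k^0.66 = 0.10 / (0.006 + 0.047) = 0.10 / 0.053 = 1.8868
k* = 1.8868^(1/0.66) ≈ 2.6168
y* = (k*)^α = 2.6168^0.34 ≈ 1.3869
c* = (1 − s)·y* = (1 − 0.10) × 1.3869 ≈ 1.2482

c* = 1.25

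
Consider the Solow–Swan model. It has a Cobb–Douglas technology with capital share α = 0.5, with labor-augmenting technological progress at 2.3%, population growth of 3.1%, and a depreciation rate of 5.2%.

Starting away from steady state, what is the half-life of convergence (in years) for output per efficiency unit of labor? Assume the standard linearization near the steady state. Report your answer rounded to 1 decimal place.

Near the steady state the convergence rate is λ = (1 − α)(n + g + δ).
λ = (1 − 0.5) × 0.106 = 0.5 × 0.106 = 0.0530
Half-life = ln 2 / λ = 0.6931 / 0.0530 ≈ 13.08 years

half-life ≈ 13.1 years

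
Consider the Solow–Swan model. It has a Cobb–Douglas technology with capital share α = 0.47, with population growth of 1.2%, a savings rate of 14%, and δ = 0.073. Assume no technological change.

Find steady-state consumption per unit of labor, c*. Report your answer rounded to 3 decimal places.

At the steady state, Δk = 0, so s·k^α = (n + δ)·k.
Dividing both sides by k: k^(1−α) = s / (n + δ).
k^0.53 = 0.14 / (0.012 + 0.073) = 0.14 / 0.085 = 1.6471
k* = 1.6471^(1/0.53) ≈ 2.5639
y* = (k*)^α = 2.5639^0.47 ≈ 1.5566
c* = (1 − s)·y* = (1 − 0.14) × 1.5566 ≈ 1.3387

c* = 1.339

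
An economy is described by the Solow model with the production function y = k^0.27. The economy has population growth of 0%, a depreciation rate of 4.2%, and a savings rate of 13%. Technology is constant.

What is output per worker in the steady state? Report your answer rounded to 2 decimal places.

y* ≈ 1.52

Steady state requires s·f(k) = (n + δ)·k, i.e. s·k^α = (n + δ)·k.
Rearranging, k^(1−α) = s / (n + δ).
k^0.73 = 0.13 / (0.000 + 0.042) = 0.13 / 0.042 = 3.0952
k* = 3.0952^(1/0.73) ≈ 4.7008
y* = (k*)^α = 4.7008^0.27 ≈ 1.5188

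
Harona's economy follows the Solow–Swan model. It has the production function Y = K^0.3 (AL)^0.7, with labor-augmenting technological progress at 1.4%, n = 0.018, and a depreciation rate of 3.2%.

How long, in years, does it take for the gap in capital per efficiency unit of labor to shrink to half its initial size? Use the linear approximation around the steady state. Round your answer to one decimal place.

Near the steady state the convergence rate is λ = (1 − α)(n + g + δ).
λ = (1 − 0.3) × 0.064 = 0.7 × 0.064 = 0.0448
Half-life = ln 2 / λ = 0.6931 / 0.0448 ≈ 15.47 years

t_½ ≈ 15.5 years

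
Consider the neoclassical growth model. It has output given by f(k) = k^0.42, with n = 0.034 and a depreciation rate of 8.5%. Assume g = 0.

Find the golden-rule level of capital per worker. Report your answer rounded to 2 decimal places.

The golden rule sets f'(k) = n + δ, i.e. α·k^(α−1) = n + δ.
So k^(1−α) = α / (n + δ) = 0.42 / 0.119 = 3.5294.
k_gold = 3.5294^(1/0.58) ≈ 8.7965

k_gold ≈ 8.80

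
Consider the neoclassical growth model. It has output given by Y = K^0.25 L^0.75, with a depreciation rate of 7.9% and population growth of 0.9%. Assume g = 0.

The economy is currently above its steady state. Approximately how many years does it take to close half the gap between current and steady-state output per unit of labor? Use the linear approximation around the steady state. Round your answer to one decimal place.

Near the steady state the convergence rate is λ = (1 − α)(n + δ).
λ = (1 − 0.25) × 0.088 = 0.75 × 0.088 = 0.0660
Half-life = ln 2 / λ = 0.6931 / 0.0660 ≈ 10.50 years

t_½ ≈ 10.5 years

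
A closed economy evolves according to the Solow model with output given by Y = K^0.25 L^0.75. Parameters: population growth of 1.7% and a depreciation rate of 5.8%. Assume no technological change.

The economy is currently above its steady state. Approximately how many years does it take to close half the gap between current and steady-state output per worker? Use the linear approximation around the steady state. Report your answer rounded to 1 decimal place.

about 12.3 years

Near the steady state the convergence rate is λ = (1 − α)(n + δ).
λ = (1 − 0.25) × 0.075 = 0.75 × 0.075 = 0.05625
Half-life = ln 2 / λ = 0.6931 / 0.05625 ≈ 12.32 years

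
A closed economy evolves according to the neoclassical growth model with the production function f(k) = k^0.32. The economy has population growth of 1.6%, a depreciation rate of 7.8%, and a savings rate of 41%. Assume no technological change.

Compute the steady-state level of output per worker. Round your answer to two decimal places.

y* ≈ 2.00

In steady state, investment equals break-even investment: s·k^α = (n + δ)·k.
Rearranging, k^(1−α) = s / (n + δ).
k^0.68 = 0.41 / (0.016 + 0.078) = 0.41 / 0.094 = 4.3617
k* = 4.3617^(1/0.68) ≈ 8.7231
y* = (k*)^α = 8.7231^0.32 ≈ 1.9999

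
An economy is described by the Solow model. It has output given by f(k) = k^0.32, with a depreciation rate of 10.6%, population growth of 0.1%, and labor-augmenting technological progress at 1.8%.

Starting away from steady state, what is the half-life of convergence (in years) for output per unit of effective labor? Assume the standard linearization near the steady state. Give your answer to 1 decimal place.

about 8.2 years

Near the steady state the convergence rate is λ = (1 − α)(n + g + δ).
λ = (1 − 0.32) × 0.125 = 0.68 × 0.125 = 0.0850
Half-life = ln 2 / λ = 0.6931 / 0.0850 ≈ 8.15 years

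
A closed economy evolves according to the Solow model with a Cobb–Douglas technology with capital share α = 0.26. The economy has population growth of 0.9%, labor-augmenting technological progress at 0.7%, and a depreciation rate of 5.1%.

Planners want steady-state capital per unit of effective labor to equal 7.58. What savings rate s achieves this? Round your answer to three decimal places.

In steady state, investment equals break-even investment: s·k^α = (n + g + δ)·k.
So s / (n + g + δ) = (k*)^(1−α) = 7.58^0.74 = 4.4767.
Therefore s = 4.4767 × (n + g + δ) = 4.4767 × 0.067 = 0.2999.

s ≈ 0.300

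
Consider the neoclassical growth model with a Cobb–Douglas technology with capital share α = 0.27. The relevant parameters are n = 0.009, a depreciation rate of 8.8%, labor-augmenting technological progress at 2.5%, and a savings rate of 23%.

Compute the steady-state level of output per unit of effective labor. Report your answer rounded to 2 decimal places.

At the steady state, Δk = 0, so s·k^α = (n + g + δ)·k.
Dividing both sides by k: k^(1−α) = s / (n + g + δ).
k^0.73 = 0.23 / (0.009 + 0.025 + 0.088) = 0.23 / 0.122 = 1.8852
k* = 1.8852^(1/0.73) ≈ 2.3834
y* = (k*)^α = 2.3834^0.27 ≈ 1.2643

y* = 1.26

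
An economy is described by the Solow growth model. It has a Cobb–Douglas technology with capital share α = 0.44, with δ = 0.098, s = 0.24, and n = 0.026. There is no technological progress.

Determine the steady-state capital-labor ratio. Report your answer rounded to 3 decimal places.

In steady state, investment equals break-even investment: s·k^α = (n + δ)·k.
Dividing both sides by k: k^(1−α) = s / (n + δ).
k^0.56 = 0.24 / (0.026 + 0.098) = 0.24 / 0.124 = 1.9355
k* = 1.9355^(1/0.56) ≈ 3.2519

k* = 3.252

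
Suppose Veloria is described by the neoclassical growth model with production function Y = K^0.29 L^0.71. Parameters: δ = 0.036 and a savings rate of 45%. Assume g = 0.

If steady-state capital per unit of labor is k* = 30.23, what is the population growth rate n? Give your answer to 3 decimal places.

n ≈ 0.004

At the steady state, Δk = 0, so s·k^α = (n + δ)·k.
So s / (n + δ) = (k*)^(1−α) = 30.23^0.71 = 11.2489.
Therefore n + δ = s / 11.2489 = 0.45 / 11.2489 = 0.0400, so n = 0.0400 − 0.036 = 0.0040.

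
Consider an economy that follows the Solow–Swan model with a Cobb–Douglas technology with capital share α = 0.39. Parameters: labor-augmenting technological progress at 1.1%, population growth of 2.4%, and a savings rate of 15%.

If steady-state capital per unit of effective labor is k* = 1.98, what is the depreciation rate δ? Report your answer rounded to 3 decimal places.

Steady state requires s·f(k) = (n + g + δ)·k, i.e. s·k^α = (n + g + δ)·k.
So s / (n + g + δ) = (k*)^(1−α) = 1.98^0.61 = 1.5169.
Therefore n + g + δ = s / 1.5169 = 0.15 / 1.5169 = 0.0989, so δ = 0.0989 − 0.035 = 0.0639.

δ ≈ 0.064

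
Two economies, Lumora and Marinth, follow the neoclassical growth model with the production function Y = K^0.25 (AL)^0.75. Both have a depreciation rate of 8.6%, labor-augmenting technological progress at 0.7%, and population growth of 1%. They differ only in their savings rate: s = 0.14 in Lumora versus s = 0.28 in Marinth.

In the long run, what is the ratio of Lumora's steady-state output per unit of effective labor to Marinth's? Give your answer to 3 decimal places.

Steady-state y* = [s/(n + g + δ)]^(α/(1−α)), so the ratio is [ (s_L/(n + g + δ)_L) / (s_M/(n + g + δ)_M) ]^0.3333.
s_L/(n + g + δ)_L = 0.14/0.103 = 1.3592; s_M/(n + g + δ)_M = 0.28/0.103 = 2.7184.
Ratio = (1.3592/2.7184)^0.3333 = 0.5000^0.3333 ≈ 0.7937

y*_L / y*_M ≈ 0.794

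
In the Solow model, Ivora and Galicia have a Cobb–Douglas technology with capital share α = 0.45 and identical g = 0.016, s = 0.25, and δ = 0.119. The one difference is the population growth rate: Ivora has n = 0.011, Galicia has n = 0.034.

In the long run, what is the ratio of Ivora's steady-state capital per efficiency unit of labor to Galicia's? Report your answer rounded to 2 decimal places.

ratio ≈ 1.30

Steady-state k* = [s/(n + g + δ)]^(1/(1−α)), so the ratio is [ (s_I/(n + g + δ)_I) / (s_G/(n + g + δ)_G) ]^1.8182.
s_I/(n + g + δ)_I = 0.25/0.146 = 1.7123; s_G/(n + g + δ)_G = 0.25/0.169 = 1.4793.
Ratio = (1.7123/1.4793)^1.8182 = 1.1575^1.8182 ≈ 1.3046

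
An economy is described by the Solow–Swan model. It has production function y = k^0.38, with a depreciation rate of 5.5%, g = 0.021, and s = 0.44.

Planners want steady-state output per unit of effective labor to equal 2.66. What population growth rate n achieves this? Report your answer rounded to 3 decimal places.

n ≈ 0.013

In steady state, investment equals break-even investment: s·k^α = (n + g + δ)·k.
Since y* = [s/(n + g + δ)]^(α/(1−α)), we have s/(n + g + δ) = (y*)^((1−α)/α) = 2.66^1.6316 = 4.9344.
Therefore n + g + δ = s / 4.9344 = 0.44 / 4.9344 = 0.0892, so n = 0.0892 − 0.076 = 0.0132.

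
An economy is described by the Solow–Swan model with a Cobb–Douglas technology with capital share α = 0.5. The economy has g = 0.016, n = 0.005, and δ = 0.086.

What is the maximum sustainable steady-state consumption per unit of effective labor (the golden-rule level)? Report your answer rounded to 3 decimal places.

c_gold ≈ 2.336

At the golden rule, f'(k) = n + g + δ, so α·k^(α−1) = n + g + δ and k_gold = (α/(n + g + δ))^(1/(1−α)).
k_gold = (0.5/0.107)^(1/0.5) = 4.6729^2 ≈ 21.8360
c_gold = f(k_gold) − (n + g + δ)·k_gold = 4.6729 − 0.107×21.8360 ≈ 2.3364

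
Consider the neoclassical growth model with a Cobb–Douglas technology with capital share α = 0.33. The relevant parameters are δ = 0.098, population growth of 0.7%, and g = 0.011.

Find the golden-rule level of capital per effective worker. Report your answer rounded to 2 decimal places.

The golden rule sets f'(k) = n + g + δ, i.e. α·k^(α−1) = n + g + δ.
So k^(1−α) = α / (n + g + δ) = 0.33 / 0.116 = 2.8448.
k_gold = 2.8448^(1/0.67) ≈ 4.7609

k_gold ≈ 4.76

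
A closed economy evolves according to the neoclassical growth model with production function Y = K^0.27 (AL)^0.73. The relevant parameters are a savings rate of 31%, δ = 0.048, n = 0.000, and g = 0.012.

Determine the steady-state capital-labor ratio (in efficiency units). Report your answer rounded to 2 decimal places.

Steady state requires s·f(k) = (n + g + δ)·k, i.e. s·k^α = (n + g + δ)·k.
Rearranging, k^(1−α) = s / (n + g + δ).
k^0.73 = 0.31 / (0.000 + 0.012 + 0.048) = 0.31 / 0.060 = 5.1667
k* = 5.1667^(1/0.73) ≈ 9.4843

k* ≈ 9.48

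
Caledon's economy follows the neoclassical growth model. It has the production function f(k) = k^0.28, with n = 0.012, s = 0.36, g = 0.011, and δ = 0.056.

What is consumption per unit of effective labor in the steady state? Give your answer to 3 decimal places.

c* = 1.154

At the steady state, Δk = 0, so s·k^α = (n + g + δ)·k.
Dividing both sides by k: k^(1−α) = s / (n + g + δ).
k^0.72 = 0.36 / (0.012 + 0.011 + 0.056) = 0.36 / 0.079 = 4.5570
k* = 4.5570^(1/0.72) ≈ 8.2192
y* = (k*)^α = 8.2192^0.28 ≈ 1.8037
c* = (1 − s)·y* = (1 − 0.36) × 1.8037 ≈ 1.1544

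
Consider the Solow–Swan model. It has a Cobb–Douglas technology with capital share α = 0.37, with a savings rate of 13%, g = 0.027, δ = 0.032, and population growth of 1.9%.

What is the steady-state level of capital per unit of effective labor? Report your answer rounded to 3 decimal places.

k* = 2.250

Steady state requires s·f(k) = (n + g + δ)·k, i.e. s·k^α = (n + g + δ)·k.
Dividing both sides by k: k^(1−α) = s / (n + g + δ).
k^0.63 = 0.13 / (0.019 + 0.027 + 0.032) = 0.13 / 0.078 = 1.6667
k* = 1.6667^(1/0.63) ≈ 2.2499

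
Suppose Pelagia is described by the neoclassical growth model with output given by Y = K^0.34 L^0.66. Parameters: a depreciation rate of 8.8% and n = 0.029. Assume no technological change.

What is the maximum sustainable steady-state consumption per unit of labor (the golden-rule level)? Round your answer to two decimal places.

c_gold ≈ 1.14

At the golden rule, f'(k) = n + δ, so α·k^(α−1) = n + δ and k_gold = (α/(n + δ))^(1/(1−α)).
k_gold = (0.34/0.117)^(1/0.66) = 2.9060^1.5152 ≈ 5.0348
c_gold = f(k_gold) − (n + δ)·k_gold = 1.7325 − 0.117×5.0348 ≈ 1.1434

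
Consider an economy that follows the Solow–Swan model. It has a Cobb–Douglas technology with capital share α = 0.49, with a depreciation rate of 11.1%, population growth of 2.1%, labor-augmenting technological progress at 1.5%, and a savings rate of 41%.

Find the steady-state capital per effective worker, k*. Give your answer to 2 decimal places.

k* ≈ 7.47

In steady state, investment equals break-even investment: s·k^α = (n + g + δ)·k.
Dividing both sides by k: k^(1−α) = s / (n + g + δ).
k^0.51 = 0.41 / (0.021 + 0.015 + 0.111) = 0.41 / 0.147 = 2.7891
k* = 2.7891^(1/0.51) ≈ 7.4724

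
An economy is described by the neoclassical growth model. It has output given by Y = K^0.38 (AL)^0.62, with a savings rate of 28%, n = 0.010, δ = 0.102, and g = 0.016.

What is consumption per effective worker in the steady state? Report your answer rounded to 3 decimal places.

Steady state requires s·f(k) = (n + g + δ)·k, i.e. s·k^α = (n + g + δ)·k.
Rearranging, k^(1−α) = s / (n + g + δ).
k^0.62 = 0.28 / (0.010 + 0.016 + 0.102) = 0.28 / 0.128 = 2.1875
k* = 2.1875^(1/0.62) ≈ 3.5343
y* = (k*)^α = 3.5343^0.38 ≈ 1.6157
c* = (1 − s)·y* = (1 − 0.28) × 1.6157 ≈ 1.1633

c* ≈ 1.163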